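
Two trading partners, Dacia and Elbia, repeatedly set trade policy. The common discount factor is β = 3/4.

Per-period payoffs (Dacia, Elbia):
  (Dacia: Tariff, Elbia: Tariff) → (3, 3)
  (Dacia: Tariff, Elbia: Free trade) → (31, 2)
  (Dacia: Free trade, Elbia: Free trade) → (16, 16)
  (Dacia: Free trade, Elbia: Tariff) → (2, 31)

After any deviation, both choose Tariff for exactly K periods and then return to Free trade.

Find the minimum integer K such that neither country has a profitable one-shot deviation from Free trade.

2

Need Σ_{k=1}^{K} β^k ≥ (31−16)/(16−3) = 1.1538 at β = 3/4.
At K = 1 the sum is 0.7500 < 1.1538; at K = 2 it is 1.3125 ≥ 1.1538.
So the minimum punishment length is K = 2.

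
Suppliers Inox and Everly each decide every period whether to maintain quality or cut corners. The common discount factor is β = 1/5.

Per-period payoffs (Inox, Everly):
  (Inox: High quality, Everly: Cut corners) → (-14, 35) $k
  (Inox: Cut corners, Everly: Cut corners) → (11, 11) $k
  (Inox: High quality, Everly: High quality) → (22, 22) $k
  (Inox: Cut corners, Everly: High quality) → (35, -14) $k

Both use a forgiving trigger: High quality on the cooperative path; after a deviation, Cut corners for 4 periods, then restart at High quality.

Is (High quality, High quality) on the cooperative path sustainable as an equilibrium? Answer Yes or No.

Comparing payoff streams over the 5 periods until play realigns: cooperate → 22(1+β+…+β^4); deviate → 35 + 11(β+…+β^4).
Cooperation is sustained iff (22−11)(β+…+β^4) ≥ 35−22.
β+…+β^4 = 1/5·(1−(1/5)^4)/(1−1/5) = 0.2496, and (35−22)/(22−11) = 1.1818.
0.2496 < 1.1818, so cooperation is not sustainable.

No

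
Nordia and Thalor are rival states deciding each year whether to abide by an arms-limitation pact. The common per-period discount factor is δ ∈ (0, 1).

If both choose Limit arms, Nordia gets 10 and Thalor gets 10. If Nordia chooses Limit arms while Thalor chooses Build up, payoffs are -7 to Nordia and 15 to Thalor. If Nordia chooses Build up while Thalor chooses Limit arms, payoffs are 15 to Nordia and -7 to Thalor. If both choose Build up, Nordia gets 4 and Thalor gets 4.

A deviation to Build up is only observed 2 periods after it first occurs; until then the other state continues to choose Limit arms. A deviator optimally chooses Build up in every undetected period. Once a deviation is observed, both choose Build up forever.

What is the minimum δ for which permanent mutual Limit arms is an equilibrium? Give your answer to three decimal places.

The best deviation is to choose Build up for all 2 undetected periods, earning 15 each, then 4 forever once detected.
Deviation value: 15(1−δ^2)/(1−δ) + 4δ^2/(1−δ); cooperation value: 10/(1−δ).
IC: 10 ≥ 15(1−δ^2) + 4δ^2 = 15 − 11δ^2.
So δ^2 ≥ 5/11, giving δ ≥ (5/11)^(1/2) ≈ 0.674.

0.674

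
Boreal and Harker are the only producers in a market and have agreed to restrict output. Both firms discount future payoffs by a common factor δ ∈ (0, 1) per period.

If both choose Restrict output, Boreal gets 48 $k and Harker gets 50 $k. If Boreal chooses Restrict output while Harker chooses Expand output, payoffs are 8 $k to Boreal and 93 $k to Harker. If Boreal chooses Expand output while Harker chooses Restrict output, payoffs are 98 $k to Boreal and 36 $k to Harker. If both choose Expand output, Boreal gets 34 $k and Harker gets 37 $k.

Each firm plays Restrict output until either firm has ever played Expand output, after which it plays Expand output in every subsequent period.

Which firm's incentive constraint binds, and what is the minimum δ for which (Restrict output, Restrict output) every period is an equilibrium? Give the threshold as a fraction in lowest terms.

Boreal; δ ≥ 25/32

Boreal: cooperation gives 48 each period; deviation gives 98 once then 34 forever.
  48/(1−δ) ≥ 98 + 34δ/(1−δ) ⇒ δ ≥ 50/64 = 25/32.
Harker: cooperation gives 50 each period; deviation gives 93 once then 37 forever.
  δ ≥ 43/56.
Both must hold, so the binding constraint is Boreal's: δ ≥ 25/32.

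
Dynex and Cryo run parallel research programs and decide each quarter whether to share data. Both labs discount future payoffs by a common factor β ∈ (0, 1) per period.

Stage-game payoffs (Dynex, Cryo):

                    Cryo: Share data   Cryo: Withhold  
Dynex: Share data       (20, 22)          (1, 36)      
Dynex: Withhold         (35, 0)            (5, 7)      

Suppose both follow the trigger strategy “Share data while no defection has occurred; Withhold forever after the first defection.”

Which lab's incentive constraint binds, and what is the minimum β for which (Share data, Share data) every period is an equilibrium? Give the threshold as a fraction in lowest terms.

Dynex; β ≥ 1/2

For Dynex: deviation gain 35−20 = 15, per-period punishment loss 20−5 = 15. IC gives β ≥ 15/30 = 1/2.
For Cryo: gain 14, loss 15 per period, so β ≥ 14/29.
The tighter constraint is Dynex's, so cooperation needs β ≥ 1/2.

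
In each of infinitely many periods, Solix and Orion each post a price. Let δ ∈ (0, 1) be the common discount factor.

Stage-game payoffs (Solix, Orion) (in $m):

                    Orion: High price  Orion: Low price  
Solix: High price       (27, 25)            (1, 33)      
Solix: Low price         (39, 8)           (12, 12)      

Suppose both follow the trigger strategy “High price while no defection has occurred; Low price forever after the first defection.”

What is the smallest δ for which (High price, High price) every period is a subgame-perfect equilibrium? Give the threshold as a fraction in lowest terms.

4/9

Solix's threshold: (39−27)/(39−12) = 4/9.
Orion's threshold: (33−25)/(33−12) = 8/21.
4/9 > 8/21, so Solix binds and δ* = 4/9.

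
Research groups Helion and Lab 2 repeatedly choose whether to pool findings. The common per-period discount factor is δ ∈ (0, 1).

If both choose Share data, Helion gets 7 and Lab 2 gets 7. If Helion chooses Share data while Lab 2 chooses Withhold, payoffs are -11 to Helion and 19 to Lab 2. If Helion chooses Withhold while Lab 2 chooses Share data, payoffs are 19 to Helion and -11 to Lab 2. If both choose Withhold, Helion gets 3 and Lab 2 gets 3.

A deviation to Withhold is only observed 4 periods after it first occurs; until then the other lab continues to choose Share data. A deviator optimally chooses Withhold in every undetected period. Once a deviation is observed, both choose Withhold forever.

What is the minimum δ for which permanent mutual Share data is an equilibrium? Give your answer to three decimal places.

The best deviation is to choose Withhold for all 4 undetected periods, earning 19 each, then 3 forever once detected.
Deviation value: 19(1−δ^4)/(1−δ) + 3δ^4/(1−δ); cooperation value: 7/(1−δ).
IC: 7 ≥ 19(1−δ^4) + 3δ^4 = 19 − 16δ^4.
So δ^4 ≥ 12/16 = 3/4, giving δ ≥ (3/4)^(1/4) ≈ 0.931.

0.931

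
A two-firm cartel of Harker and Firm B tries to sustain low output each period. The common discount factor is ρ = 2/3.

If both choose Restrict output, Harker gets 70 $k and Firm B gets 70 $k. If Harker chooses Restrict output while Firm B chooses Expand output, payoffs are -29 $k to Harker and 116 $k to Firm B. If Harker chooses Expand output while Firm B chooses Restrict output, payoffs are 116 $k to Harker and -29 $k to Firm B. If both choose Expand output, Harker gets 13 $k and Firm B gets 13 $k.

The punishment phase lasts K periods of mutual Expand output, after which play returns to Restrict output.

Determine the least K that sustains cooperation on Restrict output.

Need Σ_{k=1}^{K} ρ^k ≥ (116−70)/(70−13) = 0.8070 at ρ = 2/3.
At K = 1 the sum is 0.6667 < 0.8070; at K = 2 it is 1.1111 ≥ 0.8070.
So the minimum punishment length is K = 2.

2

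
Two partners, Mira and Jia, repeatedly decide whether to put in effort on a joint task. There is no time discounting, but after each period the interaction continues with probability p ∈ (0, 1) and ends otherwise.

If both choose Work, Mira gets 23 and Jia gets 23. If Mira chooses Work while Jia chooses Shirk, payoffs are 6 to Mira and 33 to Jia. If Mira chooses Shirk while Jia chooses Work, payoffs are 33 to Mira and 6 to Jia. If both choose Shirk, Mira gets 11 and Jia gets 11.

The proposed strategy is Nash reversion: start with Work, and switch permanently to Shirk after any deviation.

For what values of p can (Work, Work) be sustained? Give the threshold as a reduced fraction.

With no time discounting, the continuation probability p plays the role of the discount factor.
Grim-trigger IC: 23/(1−p) ≥ 33 + 11p/(1−p) ⇒ p ≥ (33−23)/(33−11) = 5/11.

5/11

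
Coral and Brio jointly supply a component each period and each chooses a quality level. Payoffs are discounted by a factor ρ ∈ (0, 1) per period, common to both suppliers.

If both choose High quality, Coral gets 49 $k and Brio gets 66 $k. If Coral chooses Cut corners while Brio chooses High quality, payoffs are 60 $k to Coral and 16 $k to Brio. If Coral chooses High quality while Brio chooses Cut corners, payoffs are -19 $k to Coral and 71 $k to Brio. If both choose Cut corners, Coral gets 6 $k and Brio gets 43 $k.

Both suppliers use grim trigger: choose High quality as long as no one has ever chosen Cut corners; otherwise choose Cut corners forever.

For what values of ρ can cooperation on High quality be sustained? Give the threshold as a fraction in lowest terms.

11/54

For Coral: deviation gain 60−49 = 11, per-period punishment loss 49−6 = 43. IC gives ρ ≥ 11/54.
For Brio: gain 5, loss 23 per period, so ρ ≥ 5/28.
The tighter constraint is Coral's, so cooperation needs ρ ≥ 11/54.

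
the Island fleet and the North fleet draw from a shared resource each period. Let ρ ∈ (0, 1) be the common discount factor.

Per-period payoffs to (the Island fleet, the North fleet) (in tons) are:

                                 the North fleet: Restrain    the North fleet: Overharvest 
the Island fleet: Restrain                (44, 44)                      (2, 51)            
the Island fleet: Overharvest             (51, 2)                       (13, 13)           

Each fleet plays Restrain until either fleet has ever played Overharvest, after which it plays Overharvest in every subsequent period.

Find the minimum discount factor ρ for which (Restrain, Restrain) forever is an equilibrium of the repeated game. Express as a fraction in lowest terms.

7/38

44/(1−ρ) ≥ 51 + 13ρ/(1−ρ)
44 ≥ 51 − 38ρ
ρ ≥ 7/38.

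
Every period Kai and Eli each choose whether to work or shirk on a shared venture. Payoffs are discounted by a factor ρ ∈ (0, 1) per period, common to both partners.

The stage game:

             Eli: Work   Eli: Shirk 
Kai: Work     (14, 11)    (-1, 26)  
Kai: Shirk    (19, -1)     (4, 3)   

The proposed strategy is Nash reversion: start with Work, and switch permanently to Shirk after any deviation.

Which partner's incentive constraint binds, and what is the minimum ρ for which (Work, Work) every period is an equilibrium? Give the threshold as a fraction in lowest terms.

Eli; ρ ≥ 15/23

For Kai: deviation gain 19−14 = 5, per-period punishment loss 14−4 = 10. IC gives ρ ≥ 5/15 = 1/3.
For Eli: gain 15, loss 8 per period, so ρ ≥ 15/23.
The tighter constraint is Eli's, so cooperation needs ρ ≥ 15/23.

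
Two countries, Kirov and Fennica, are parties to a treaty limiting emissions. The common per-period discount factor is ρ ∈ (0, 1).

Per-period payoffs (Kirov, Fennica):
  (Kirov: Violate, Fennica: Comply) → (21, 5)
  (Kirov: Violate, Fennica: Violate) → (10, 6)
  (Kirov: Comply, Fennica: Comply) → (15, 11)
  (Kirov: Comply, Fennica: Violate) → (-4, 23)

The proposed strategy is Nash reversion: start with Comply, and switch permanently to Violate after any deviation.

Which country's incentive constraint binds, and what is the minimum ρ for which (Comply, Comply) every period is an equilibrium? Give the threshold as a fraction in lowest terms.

Fennica; ρ ≥ 12/17

Kirov: cooperation gives 15 each period; deviation gives 21 once then 10 forever.
  15/(1−ρ) ≥ 21 + 10ρ/(1−ρ) ⇒ ρ ≥ 6/11.
Fennica: cooperation gives 11 each period; deviation gives 23 once then 6 forever.
  ρ ≥ 12/17.
Both must hold, so the binding constraint is Fennica's: ρ ≥ 12/17.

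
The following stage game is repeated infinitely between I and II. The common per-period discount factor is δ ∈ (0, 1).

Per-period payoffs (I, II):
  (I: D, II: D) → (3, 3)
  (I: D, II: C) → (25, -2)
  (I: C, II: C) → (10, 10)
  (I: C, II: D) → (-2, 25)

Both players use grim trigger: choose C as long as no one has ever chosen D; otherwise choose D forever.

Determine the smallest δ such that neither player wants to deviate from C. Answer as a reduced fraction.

15/22

Under grim trigger the critical discount factor is (T−C)/(T−P) with T = 25, C = 10, P = 3.
δ* = (25−10)/(25−3) = 15/22.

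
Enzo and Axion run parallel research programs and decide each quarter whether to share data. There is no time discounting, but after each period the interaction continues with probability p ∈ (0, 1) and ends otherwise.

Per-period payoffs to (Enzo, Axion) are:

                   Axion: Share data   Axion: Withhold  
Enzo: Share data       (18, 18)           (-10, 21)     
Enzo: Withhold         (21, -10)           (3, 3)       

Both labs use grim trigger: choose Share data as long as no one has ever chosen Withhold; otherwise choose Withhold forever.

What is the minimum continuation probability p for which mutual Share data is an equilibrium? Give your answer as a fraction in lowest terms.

1/6

Expected cooperation value is 18 + p·18 + p²·18 + … = 18/(1−p); deviation gives 21 + p·3/(1−p).
18 ≥ 21(1−p) + 3p ⇒ 18p ≥ 3 ⇒ p ≥ 3/18 = 1/6.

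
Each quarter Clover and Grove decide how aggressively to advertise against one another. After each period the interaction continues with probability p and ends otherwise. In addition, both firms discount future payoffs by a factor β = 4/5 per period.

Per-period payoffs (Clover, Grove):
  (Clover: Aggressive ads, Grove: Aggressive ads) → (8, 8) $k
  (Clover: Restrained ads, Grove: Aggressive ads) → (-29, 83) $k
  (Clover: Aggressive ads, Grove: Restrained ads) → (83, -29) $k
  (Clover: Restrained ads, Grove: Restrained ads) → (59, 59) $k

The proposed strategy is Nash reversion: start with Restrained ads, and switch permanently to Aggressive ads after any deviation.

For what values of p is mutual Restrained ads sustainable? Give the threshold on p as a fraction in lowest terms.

2/5

Expected continuation weight on next period's payoff is β·p = 4/5·p, which plays the role of the discount factor.
Cooperation requires 4/5·p ≥ (83−59)/(83−8) = 8/25, hence p ≥ 2/5.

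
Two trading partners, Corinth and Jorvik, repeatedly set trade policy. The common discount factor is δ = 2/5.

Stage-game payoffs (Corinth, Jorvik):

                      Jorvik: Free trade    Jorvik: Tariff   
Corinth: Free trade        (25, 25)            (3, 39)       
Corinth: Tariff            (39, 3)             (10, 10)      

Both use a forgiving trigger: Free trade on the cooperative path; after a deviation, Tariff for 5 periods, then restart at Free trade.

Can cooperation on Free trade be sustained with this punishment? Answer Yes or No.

No

Comparing payoff streams over the 6 periods until play realigns: cooperate → 25(1+δ+…+δ^5); deviate → 39 + 10(δ+…+δ^5).
Cooperation is sustained iff (25−10)(δ+…+δ^5) ≥ 39−25.
δ+…+δ^5 = 2/5·(1−(2/5)^5)/(1−2/5) = 0.6598, and (39−25)/(25−10) = 0.9333.
0.6598 < 0.9333, so cooperation is not sustainable.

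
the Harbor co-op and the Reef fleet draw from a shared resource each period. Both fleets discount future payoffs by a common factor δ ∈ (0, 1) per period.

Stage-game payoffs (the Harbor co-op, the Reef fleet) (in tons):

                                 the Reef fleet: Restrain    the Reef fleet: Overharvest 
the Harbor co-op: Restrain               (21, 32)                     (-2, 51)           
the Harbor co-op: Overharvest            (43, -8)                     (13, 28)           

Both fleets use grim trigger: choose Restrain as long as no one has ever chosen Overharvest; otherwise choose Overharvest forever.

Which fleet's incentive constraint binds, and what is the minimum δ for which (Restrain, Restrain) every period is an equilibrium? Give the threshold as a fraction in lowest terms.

the Reef fleet; δ ≥ 19/23

the Harbor co-op: cooperation gives 21 each period; deviation gives 43 once then 13 forever.
  21/(1−δ) ≥ 43 + 13δ/(1−δ) ⇒ δ ≥ 22/30 = 11/15.
the Reef fleet: cooperation gives 32 each period; deviation gives 51 once then 28 forever.
  δ ≥ 19/23.
Both must hold, so the binding constraint is the Reef fleet's: δ ≥ 19/23.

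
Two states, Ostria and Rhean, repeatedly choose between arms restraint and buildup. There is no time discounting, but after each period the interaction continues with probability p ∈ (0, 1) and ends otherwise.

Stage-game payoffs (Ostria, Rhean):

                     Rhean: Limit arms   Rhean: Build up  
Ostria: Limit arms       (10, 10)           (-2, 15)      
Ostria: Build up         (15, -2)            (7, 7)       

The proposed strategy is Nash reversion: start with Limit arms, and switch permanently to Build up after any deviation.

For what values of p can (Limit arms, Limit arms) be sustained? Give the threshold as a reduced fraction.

5/8

With no time discounting, the continuation probability p plays the role of the discount factor.
Grim-trigger IC: 10/(1−p) ≥ 15 + 7p/(1−p) ⇒ p ≥ (15−10)/(15−7) = 5/8.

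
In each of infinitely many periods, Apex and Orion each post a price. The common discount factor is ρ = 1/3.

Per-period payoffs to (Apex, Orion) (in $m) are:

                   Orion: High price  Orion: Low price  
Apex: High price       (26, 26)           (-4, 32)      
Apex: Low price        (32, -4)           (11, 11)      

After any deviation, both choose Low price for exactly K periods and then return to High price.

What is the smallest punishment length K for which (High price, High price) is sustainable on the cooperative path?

2

IC: ρ(1−ρ^K)/(1−ρ) ≥ (32−26)/(26−11) = 2/5.
With ρ = 1/3: need 1 − ρ^K ≥ 2/5·(1−1/3)/(1/3), i.e. ρ^K ≤ 0.2000.
Since (1/3)^1 = 0.3333 and (1/3)^2 = 0.1111, the smallest such K is 2.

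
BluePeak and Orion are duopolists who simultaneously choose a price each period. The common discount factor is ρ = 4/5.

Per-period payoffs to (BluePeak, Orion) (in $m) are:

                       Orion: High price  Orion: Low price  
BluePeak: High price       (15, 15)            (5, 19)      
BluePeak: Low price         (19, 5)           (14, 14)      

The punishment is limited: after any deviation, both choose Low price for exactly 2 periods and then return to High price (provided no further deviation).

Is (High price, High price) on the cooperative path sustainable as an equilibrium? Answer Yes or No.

A one-shot deviation gives 19 now, then 14 for 2 periods, then back to 15.
Gain from deviating: (19−15) today; loss: (15−14) in each of the next 2 periods.
No-deviation condition: (15−14)(ρ+…+ρ^2) ≥ 19−15, i.e. ρ+…+ρ^2 ≥ 4.
At ρ = 4/5: ρ+…+ρ^2 = 1.4400 < 4.0000.
So cooperation is not sustainable.

No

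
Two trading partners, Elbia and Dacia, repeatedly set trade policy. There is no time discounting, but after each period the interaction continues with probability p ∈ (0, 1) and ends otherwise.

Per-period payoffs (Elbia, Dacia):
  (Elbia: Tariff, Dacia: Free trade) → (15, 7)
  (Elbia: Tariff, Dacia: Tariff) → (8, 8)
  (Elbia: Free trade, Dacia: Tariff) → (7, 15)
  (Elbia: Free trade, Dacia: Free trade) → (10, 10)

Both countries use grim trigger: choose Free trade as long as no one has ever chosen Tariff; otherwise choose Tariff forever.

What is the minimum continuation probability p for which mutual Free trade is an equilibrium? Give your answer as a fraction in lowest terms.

5/7

Expected cooperation value is 10 + p·10 + p²·10 + … = 10/(1−p); deviation gives 15 + p·8/(1−p).
10 ≥ 15(1−p) + 8p ⇒ 7p ≥ 5 ⇒ p ≥ 5/7.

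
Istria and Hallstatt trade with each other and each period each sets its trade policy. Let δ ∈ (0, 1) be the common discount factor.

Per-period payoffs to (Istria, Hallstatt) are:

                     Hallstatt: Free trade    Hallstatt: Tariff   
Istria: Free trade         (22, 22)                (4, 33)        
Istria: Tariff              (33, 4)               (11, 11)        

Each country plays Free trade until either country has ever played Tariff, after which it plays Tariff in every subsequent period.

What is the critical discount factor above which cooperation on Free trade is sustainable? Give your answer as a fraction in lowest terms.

1/2

Cooperation forever yields 22 each period: 22/(1−δ).
Deviating yields 33 once, then 11 forever: 33 + 11δ/(1−δ).
No profitable deviation requires 22/(1−δ) ≥ 33 + 11δ/(1−δ).
Multiplying by (1−δ): 22 ≥ 33(1−δ) + 11δ = 33 − 22δ.
So 22δ ≥ 11, i.e. δ ≥ 11/22 = 1/2.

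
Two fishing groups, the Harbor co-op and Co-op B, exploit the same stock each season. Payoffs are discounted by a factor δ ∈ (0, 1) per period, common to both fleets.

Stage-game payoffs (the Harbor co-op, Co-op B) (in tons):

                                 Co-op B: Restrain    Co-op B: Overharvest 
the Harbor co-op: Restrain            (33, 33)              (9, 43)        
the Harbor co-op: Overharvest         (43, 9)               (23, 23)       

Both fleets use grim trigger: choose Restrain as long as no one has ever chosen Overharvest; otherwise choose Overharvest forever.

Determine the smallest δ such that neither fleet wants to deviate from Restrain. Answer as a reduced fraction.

1/2

One-period gain from deviating is 43 − 33 = 10. The loss is 33 − 23 = 10 in every subsequent period, with present value 10·δ/(1−δ).
Deviation is unprofitable when 10·δ/(1−δ) ≥ 10, i.e. δ/(1−δ) ≥ 1.
Equivalently δ ≥ 10/(10+10) = 1/2.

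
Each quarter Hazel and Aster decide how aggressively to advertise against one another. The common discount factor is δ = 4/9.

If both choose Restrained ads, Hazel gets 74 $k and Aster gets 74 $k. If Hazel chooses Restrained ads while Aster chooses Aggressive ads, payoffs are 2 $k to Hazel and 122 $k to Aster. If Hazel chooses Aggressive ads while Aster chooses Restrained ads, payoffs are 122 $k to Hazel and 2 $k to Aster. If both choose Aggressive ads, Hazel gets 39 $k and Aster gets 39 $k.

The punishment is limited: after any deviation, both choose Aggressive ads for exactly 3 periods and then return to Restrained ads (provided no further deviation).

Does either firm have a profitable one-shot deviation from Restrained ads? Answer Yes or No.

Comparing payoff streams over the 4 periods until play realigns: cooperate → 74(1+δ+…+δ^3); deviate → 122 + 39(δ+…+δ^3).
Cooperation is sustained iff (74−39)(δ+…+δ^3) ≥ 122−74.
δ+…+δ^3 = 4/9·(1−(4/9)^3)/(1−4/9) = 0.7298, and (122−74)/(74−39) = 1.3714.
0.7298 < 1.3714, so cooperation is not sustainable.

Yes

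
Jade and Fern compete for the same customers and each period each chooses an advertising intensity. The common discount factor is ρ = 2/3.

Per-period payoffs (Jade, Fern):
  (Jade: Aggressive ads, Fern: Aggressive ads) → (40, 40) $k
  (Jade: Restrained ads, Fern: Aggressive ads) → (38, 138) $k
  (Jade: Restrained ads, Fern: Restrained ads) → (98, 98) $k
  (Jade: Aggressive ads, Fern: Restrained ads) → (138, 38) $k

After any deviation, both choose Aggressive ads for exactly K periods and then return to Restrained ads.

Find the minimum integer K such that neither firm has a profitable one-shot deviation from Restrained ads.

2

IC: ρ(1−ρ^K)/(1−ρ) ≥ (138−98)/(98−40) = 20/29.
With ρ = 2/3: need 1 − ρ^K ≥ 20/29·(1−2/3)/(2/3), i.e. ρ^K ≤ 0.6552.
Since (2/3)^1 = 0.6667 and (2/3)^2 = 0.4444, the smallest such K is 2.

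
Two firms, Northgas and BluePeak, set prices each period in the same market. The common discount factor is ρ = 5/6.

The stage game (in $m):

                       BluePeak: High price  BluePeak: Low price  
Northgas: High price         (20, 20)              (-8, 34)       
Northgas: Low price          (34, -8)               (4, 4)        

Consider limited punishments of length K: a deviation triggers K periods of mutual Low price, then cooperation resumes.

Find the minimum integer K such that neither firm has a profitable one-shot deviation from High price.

IC: ρ(1−ρ^K)/(1−ρ) ≥ (34−20)/(20−4) = 7/8.
With ρ = 5/6: need 1 − ρ^K ≥ 7/8·(1−5/6)/(5/6), i.e. ρ^K ≤ 0.8250.
Since (5/6)^1 = 0.8333 and (5/6)^2 = 0.6944, the smallest such K is 2.

2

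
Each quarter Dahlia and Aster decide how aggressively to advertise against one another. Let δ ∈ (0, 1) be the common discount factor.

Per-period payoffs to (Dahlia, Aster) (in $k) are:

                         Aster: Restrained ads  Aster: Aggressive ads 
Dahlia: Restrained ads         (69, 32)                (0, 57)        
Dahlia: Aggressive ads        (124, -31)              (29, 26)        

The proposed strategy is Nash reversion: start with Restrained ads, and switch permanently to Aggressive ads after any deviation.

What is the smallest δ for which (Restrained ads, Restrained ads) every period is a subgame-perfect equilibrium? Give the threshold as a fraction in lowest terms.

For Dahlia: deviation gain 124−69 = 55, per-period punishment loss 69−29 = 40. IC gives δ ≥ 55/95 = 11/19.
For Aster: gain 25, loss 6 per period, so δ ≥ 25/31.
The tighter constraint is Aster's, so cooperation needs δ ≥ 25/31.

25/31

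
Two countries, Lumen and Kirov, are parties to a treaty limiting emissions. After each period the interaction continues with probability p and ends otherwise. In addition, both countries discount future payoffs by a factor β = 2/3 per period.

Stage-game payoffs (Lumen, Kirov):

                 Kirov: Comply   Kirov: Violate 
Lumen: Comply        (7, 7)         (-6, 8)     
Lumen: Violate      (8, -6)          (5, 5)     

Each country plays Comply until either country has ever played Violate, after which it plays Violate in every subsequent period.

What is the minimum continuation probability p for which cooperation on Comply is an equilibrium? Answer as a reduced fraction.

1/2

With continuation probability p and discount β, the effective per-period discount factor is βp.
Grim-trigger IC: βp ≥ (8−7)/(8−5) = 1/3.
So p ≥ (1/3)/(2/3) = 1/2.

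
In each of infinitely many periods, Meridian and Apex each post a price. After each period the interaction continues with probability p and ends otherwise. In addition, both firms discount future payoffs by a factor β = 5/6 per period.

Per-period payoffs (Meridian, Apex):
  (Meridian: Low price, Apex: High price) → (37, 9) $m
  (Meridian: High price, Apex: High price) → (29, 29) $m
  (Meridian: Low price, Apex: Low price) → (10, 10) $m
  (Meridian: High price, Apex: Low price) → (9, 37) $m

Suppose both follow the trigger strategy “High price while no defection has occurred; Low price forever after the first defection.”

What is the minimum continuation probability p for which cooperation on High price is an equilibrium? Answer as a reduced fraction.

16/45

Expected continuation weight on next period's payoff is β·p = 5/6·p, which plays the role of the discount factor.
Cooperation requires 5/6·p ≥ (37−29)/(37−10) = 8/27, hence p ≥ 16/45.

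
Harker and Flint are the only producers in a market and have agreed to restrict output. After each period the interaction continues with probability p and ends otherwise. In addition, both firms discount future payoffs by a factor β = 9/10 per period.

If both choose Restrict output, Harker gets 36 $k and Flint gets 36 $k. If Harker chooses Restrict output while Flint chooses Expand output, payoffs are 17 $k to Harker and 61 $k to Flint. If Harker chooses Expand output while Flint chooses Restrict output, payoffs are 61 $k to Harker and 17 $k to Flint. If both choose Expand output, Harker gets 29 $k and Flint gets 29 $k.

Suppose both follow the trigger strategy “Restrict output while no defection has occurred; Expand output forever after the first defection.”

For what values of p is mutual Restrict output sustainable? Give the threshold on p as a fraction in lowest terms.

125/144

Expected continuation weight on next period's payoff is β·p = 9/10·p, which plays the role of the discount factor.
Cooperation requires 9/10·p ≥ (61−36)/(61−29) = 25/32, hence p ≥ 125/144.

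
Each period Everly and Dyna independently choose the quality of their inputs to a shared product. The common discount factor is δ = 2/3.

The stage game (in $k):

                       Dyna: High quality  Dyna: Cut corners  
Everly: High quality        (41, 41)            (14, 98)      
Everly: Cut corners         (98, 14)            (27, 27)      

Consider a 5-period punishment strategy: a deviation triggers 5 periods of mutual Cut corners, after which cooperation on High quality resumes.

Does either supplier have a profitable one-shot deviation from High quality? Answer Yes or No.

Yes

A one-shot deviation gives 98 now, then 27 for 5 periods, then back to 41.
Gain from deviating: (98−41) today; loss: (41−27) in each of the next 5 periods.
No-deviation condition: (41−27)(δ+…+δ^5) ≥ 98−41, i.e. δ+…+δ^5 ≥ 57/14.
At δ = 2/3: δ+…+δ^5 = 1.7366 < 4.0714.
So cooperation is not sustainable.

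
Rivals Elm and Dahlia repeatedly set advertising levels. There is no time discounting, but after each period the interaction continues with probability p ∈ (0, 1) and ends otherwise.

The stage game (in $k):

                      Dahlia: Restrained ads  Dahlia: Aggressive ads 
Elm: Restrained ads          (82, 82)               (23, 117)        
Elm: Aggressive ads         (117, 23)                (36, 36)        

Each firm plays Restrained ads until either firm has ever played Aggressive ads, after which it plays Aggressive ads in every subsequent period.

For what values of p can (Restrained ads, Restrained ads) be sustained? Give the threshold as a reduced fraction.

35/81

Expected cooperation value is 82 + p·82 + p²·82 + … = 82/(1−p); deviation gives 117 + p·36/(1−p).
82 ≥ 117(1−p) + 36p ⇒ 81p ≥ 35 ⇒ p ≥ 35/81.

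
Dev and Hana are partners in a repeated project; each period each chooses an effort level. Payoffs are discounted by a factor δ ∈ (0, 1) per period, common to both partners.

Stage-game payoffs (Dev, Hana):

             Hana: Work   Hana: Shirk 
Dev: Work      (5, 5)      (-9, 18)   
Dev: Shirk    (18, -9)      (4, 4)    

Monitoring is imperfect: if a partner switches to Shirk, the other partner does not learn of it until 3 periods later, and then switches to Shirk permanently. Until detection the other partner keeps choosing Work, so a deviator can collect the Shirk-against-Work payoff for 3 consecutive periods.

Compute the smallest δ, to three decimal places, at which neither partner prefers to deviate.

Deviating for the 3 undetected periods gains 18−5 = 13 per period over cooperation, then loses 5−4 = 1 per period forever once punishment starts.
Gain: 13(1 + δ + … + δ^2); loss: 1·δ^3/(1−δ).
No profitable deviation ⇔ 13(1−δ^3) ≤ 1·δ^3, i.e. δ^3 ≥ 13/(13+1) = 13/14.
Hence δ ≥ (13/14)^(1/3) ≈ 0.976.

0.976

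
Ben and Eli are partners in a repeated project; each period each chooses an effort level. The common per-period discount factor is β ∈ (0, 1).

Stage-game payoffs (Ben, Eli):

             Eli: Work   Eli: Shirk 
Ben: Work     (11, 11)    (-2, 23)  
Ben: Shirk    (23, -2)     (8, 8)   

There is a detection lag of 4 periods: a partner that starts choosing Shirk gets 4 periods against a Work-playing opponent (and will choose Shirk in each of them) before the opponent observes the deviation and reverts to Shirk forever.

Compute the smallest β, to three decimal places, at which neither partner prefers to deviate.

The best deviation is to choose Shirk for all 4 undetected periods, earning 23 each, then 8 forever once detected.
Deviation value: 23(1−β^4)/(1−β) + 8β^4/(1−β); cooperation value: 11/(1−β).
IC: 11 ≥ 23(1−β^4) + 8β^4 = 23 − 15β^4.
So β^4 ≥ 12/15 = 4/5, giving β ≥ (4/5)^(1/4) ≈ 0.946.

0.946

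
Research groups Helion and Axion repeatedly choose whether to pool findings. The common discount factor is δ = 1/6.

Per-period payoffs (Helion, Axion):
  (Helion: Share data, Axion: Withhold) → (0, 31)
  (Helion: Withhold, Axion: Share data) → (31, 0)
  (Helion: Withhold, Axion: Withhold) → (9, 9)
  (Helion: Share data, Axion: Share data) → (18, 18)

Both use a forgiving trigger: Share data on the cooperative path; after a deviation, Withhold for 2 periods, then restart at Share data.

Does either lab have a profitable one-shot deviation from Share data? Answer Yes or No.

IC: δ+…+δ^2 ≥ (31−18)/(18−9) = 13/9.
At δ = 1/6: partial sum = 0.1944 < 1.4444. Cooperation not sustainable.

Yes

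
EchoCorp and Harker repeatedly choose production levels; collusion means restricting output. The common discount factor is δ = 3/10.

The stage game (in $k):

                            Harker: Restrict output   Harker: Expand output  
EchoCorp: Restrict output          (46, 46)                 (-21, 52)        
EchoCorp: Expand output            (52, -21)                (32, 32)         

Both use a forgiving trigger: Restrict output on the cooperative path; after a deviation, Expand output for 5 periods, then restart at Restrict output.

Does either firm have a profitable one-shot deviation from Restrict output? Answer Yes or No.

Comparing payoff streams over the 6 periods until play realigns: cooperate → 46(1+δ+…+δ^5); deviate → 52 + 32(δ+…+δ^5).
Cooperation is sustained iff (46−32)(δ+…+δ^5) ≥ 52−46.
δ+…+δ^5 = 3/10·(1−(3/10)^5)/(1−3/10) = 0.4275, and (52−46)/(46−32) = 0.4286.
0.4275 < 0.4286, so cooperation is not sustainable.

Yes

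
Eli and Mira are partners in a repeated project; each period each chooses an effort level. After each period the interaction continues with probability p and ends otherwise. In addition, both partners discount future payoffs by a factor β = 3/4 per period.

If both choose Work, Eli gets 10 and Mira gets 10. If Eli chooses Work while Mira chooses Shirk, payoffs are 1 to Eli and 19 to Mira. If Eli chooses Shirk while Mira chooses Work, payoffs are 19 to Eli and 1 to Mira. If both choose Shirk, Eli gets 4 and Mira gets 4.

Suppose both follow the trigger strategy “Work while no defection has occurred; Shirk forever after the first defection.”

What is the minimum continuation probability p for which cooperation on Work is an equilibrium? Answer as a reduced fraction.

4/5

With continuation probability p and discount β, the effective per-period discount factor is βp.
Grim-trigger IC: βp ≥ (19−10)/(19−4) = 3/5.
So p ≥ (3/5)/(3/4) = 4/5.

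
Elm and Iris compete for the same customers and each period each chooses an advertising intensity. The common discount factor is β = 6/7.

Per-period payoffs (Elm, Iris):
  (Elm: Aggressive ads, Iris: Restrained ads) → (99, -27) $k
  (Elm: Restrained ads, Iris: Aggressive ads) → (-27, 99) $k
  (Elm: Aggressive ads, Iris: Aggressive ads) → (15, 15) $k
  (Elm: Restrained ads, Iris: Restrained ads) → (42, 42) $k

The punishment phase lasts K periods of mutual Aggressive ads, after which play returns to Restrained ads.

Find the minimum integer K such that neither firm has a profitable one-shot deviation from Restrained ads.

3

Need Σ_{k=1}^{K} β^k ≥ (99−42)/(42−15) = 2.1111 at β = 6/7.
At K = 2 the sum is 1.5918 < 2.1111; at K = 3 it is 2.2216 ≥ 2.1111.
So the minimum punishment length is K = 3.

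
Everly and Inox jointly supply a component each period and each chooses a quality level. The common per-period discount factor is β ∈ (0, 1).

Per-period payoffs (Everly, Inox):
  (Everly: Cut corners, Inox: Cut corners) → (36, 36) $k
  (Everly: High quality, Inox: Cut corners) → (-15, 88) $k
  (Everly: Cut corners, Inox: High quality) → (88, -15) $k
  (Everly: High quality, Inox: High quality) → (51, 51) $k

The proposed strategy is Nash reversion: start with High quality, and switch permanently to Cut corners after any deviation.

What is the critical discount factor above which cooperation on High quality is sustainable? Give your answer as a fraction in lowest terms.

One-period gain from deviating is 88 − 51 = 37. The loss is 51 − 36 = 15 in every subsequent period, with present value 15·β/(1−β).
Deviation is unprofitable when 15·β/(1−β) ≥ 37, i.e. β/(1−β) ≥ 37/15.
Equivalently β ≥ 37/(37+15) = 37/52.

37/52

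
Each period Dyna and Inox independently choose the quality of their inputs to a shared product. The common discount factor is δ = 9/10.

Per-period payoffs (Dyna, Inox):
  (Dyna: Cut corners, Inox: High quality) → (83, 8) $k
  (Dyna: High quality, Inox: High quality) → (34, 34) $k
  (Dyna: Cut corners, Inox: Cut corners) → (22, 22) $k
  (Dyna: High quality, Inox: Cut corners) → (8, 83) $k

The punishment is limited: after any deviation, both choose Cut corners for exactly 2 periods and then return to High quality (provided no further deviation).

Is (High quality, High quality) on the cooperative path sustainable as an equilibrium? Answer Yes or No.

No

A one-shot deviation gives 83 now, then 22 for 2 periods, then back to 34.
Gain from deviating: (83−34) today; loss: (34−22) in each of the next 2 periods.
No-deviation condition: (34−22)(δ+…+δ^2) ≥ 83−34, i.e. δ+…+δ^2 ≥ 49/12.
At δ = 9/10: δ+…+δ^2 = 1.7100 < 4.0833.
So cooperation is not sustainable.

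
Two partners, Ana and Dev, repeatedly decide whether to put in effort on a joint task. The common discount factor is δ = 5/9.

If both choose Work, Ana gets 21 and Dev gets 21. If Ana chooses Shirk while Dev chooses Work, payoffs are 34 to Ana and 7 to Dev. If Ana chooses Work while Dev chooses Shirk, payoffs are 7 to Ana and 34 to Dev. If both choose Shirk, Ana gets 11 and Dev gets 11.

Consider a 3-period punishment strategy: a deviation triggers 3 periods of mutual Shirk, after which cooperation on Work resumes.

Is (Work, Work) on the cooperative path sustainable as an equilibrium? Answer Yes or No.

No

A one-shot deviation gives 34 now, then 11 for 3 periods, then back to 21.
Gain from deviating: (34−21) today; loss: (21−11) in each of the next 3 periods.
No-deviation condition: (21−11)(δ+…+δ^3) ≥ 34−21, i.e. δ+…+δ^3 ≥ 13/10.
At δ = 5/9: δ+…+δ^3 = 1.0357 < 1.3000.
So cooperation is not sustainable.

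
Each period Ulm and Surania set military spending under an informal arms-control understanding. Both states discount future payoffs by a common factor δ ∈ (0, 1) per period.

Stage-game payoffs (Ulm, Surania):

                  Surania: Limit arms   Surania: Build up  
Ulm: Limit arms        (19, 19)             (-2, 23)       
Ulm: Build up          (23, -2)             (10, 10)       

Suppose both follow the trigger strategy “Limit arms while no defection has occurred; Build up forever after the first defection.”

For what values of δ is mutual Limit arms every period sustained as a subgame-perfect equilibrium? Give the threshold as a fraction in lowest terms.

4/13

Under grim trigger the critical discount factor is (T−C)/(T−P) with T = 23, C = 19, P = 10.
δ* = (23−19)/(23−10) = 4/13.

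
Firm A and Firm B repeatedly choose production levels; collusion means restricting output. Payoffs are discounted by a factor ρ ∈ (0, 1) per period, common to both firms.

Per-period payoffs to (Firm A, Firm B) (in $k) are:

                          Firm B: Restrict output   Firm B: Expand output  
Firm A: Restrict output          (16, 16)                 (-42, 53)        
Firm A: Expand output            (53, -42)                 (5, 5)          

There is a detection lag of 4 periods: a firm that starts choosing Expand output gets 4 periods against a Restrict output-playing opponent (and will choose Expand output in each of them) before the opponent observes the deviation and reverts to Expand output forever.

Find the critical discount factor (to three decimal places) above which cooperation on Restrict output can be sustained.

0.937

A deviator earns 53 for 4 periods, then 5 forever; cooperating earns 16 forever. Multiplying the IC by (1−ρ):
16 ≥ 53(1−ρ^4) + 5ρ^4, so 48·ρ^4 ≥ 37 and ρ^4 ≥ 37/48.
ρ ≥ (37/48)^(1/4) ≈ 0.937.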